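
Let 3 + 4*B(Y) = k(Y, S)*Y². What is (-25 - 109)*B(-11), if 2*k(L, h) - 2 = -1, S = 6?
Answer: -7705/4 ≈ -1926.3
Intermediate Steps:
k(L, h) = ½ (k(L, h) = 1 + (½)*(-1) = 1 - ½ = ½)
B(Y) = -¾ + Y²/8 (B(Y) = -¾ + (Y²/2)/4 = -¾ + Y²/8)
(-25 - 109)*B(-11) = (-25 - 109)*(-¾ + (⅛)*(-11)²) = -134*(-¾ + (⅛)*121) = -134*(-¾ + 121/8) = -134*115/8 = -7705/4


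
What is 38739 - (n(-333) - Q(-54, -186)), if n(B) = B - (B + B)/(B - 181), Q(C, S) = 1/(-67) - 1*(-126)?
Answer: 674972416/17219 ≈ 39199.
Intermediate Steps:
Q(C, S) = 8441/67 (Q(C, S) = -1/67 + 126 = 8441/67)
n(B) = B - 2*B/(-181 + B)
38739 - (n(-333) - Q(-54, -186)) = 38739 - (-333*(-183 - 333)/(-181 - 333) - 1*8441/67) = 38739 - (-333*(-516)/(-514) - 8441/67) = 38739 - (-333*(-1/514)*(-516) - 8441/67) = 38739 - (-85914/257 - 8441/67) = 38739 - 1*(-7925575/17219) = 38739 + 7925575/17219 = 674972416/17219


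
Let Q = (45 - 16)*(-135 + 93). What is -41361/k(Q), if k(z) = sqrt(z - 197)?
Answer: 41361*I*sqrt(1415)/1415 ≈ 1099.5*I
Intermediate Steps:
Q = -1218 (Q = 29*(-42) = -1218)
k(z) = sqrt(-197 + z)
-41361/k(Q) = -41361/sqrt(-197 - 1218) = -41361*(-I*sqrt(1415)/1415) = -(-41361)*I*sqrt(1415)/1415 = 41361*I*sqrt(1415)/1415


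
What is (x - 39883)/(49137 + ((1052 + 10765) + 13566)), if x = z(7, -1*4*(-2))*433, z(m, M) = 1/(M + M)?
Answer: -14171/26496 ≈ -0.53484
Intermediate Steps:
z(m, M) = 1/(2*M)
x = 433/16 (x = (1/(2*((-1*4*(-2)))))*433 = (1/(2*((-4*(-2)))))*433 = ((1/2)/8)*433 = ((1/2)*(1/8))*433 = (1/16)*433 = 433/16 ≈ 27.063)
(x - 39883)/(49137 + ((1052 + 10765) + 13566)) = (433/16 - 39883)/(49137 + ((1052 + 10765) + 13566)) = -637695/(16*(49137 + (11817 + 13566))) = -637695/(16*(49137 + 25383)) = -637695/16/74520 = -637695/16*1/74520 = -14171/26496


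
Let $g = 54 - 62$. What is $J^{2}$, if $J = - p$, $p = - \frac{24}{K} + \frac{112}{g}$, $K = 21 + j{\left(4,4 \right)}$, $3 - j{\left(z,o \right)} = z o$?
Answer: $289$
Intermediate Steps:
$j{\left(z,o \right)} = 3 - o z$ ($j{\left(z,o \right)} = 3 - z o = 3 - o z$)
$K = 8$ ($K = 21 + \left(3 - 4 \cdot 4\right) = 21 + \left(3 - 16\right) = 21 - 13 = 8$)
$g = -8$
$p = -17$ ($p = - \frac{24}{8} + \frac{112}{-8} = \left(-24\right) \frac{1}{8} + 112 \left(- \frac{1}{8}\right) = -3 - 14 = -17$)
$J = 17$ ($J = \left(-1\right) \left(-17\right) = 17$)
$J^{2} = 17^{2} = 289$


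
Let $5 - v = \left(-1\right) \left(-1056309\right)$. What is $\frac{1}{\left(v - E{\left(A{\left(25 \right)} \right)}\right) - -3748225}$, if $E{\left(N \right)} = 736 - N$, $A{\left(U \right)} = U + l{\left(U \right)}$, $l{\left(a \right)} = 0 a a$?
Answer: $\frac{1}{2691210} \approx 3.7158 \cdot 10^{-7}$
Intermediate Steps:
$l{\left(a \right)} = 0$ ($l{\left(a \right)} = 0 a = 0$)
$A{\left(U \right)} = U$ ($A{\left(U \right)} = U + 0 = U$)
$v = -1056304$ ($v = 5 - \left(-1\right) \left(-1056309\right) = 5 - 1056309 = -1056304$)
$\frac{1}{\left(v - E{\left(A{\left(25 \right)} \right)}\right) - -3748225} = \frac{1}{\left(-1056304 - \left(736 - 25\right)\right) - -3748225} = \frac{1}{\left(-1056304 - \left(736 - 25\right)\right) + 3748225} = \frac{1}{\left(-1056304 - 711\right) + 3748225} = \frac{1}{-1057015 + 3748225} = \frac{1}{2691210}$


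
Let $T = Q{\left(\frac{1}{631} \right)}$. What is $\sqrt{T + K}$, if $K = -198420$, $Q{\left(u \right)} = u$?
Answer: $\frac{i \sqrt{79003104989}}{631} \approx 445.44 i$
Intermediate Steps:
$T = \frac{1}{631} \approx 0.0015848$
$\sqrt{T + K} = \sqrt{\frac{1}{631} - 198420} = \sqrt{- \frac{125203019}{631}} = \frac{i \sqrt{79003104989}}{631}$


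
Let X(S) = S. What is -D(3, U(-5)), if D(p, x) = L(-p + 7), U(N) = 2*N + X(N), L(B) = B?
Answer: -4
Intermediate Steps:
U(N) = 3*N (U(N) = 2*N + N = 3*N)
D(p, x) = 7 - p (D(p, x) = -p + 7 = 7 - p)
-D(3, U(-5)) = -(7 - 1*3) = -(7 - 3) = -1*4 = -4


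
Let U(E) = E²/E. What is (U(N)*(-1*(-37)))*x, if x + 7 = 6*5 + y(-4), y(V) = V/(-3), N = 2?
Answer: 5402/3 ≈ 1800.7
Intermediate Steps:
y(V) = -V/3 (y(V) = V*(-⅓) = -V/3)
U(E) = E
x = 73/3 (x = -7 + (6*5 - ⅓*(-4)) = -7 + (30 + 4/3) = -7 + 94/3 = 73/3 ≈ 24.333)
(U(N)*(-1*(-37)))*x = (2*(-1*(-37)))*(73/3) = (2*37)*(73/3) = 74*(73/3) = 5402/3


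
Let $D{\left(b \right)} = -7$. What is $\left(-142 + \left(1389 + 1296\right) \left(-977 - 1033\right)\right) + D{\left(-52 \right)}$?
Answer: $-5396999$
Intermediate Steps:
$\left(-142 + \left(1389 + 1296\right) \left(-977 - 1033\right)\right) + D{\left(-52 \right)} = \left(-142 + \left(1389 + 1296\right) \left(-977 - 1033\right)\right) - 7 = \left(-142 + 2685 \left(-2010\right)\right) - 7 = \left(-142 - 5396850\right) - 7 = -5396992 - 7 = -5396999$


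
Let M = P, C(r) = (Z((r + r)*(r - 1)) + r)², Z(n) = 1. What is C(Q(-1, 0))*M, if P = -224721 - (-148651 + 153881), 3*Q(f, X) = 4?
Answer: -11267599/9 ≈ -1.2520e+6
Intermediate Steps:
Q(f, X) = 4/3 (Q(f, X) = (⅓)*4 = 4/3)
C(r) = (1 + r)²
P = -229951 (P = -224721 - 1*5230 = -224721 - 5230 = -229951)
M = -229951
C(Q(-1, 0))*M = (1 + 4/3)²*(-229951) = (7/3)²*(-229951) = (49/9)*(-229951) = -11267599/9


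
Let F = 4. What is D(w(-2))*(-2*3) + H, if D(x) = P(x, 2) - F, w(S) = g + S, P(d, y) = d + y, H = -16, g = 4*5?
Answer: -112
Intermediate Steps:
g = 20
w(S) = 20 + S
D(x) = -2 + x (D(x) = (x + 2) - 1*4 = (2 + x) - 4 = -2 + x)
D(w(-2))*(-2*3) + H = (-2 + (20 - 2))*(-2*3) - 16 = (-2 + 18)*(-6) - 16 = 16*(-6) - 16 = -96 - 16 = -112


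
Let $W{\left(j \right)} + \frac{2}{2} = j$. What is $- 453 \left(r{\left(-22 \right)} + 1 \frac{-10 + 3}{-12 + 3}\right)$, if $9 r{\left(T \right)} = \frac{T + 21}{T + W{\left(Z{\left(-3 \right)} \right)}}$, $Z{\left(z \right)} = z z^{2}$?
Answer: $- \frac{17667}{50} \approx -353.34$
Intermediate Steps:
$Z{\left(z \right)} = z^{3}$
$W{\left(j \right)} = -1 + j$
$r{\left(T \right)} = \frac{21 + T}{9 \left(-28 + T\right)}$ ($r{\left(T \right)} = \frac{\left(T + 21\right) \frac{1}{T + \left(-1 + \left(-3\right)^{3}\right)}}{9} = \frac{\left(21 + T\right) \frac{1}{T - 28}}{9} = \frac{\left(21 + T\right) \frac{1}{-28 + T}}{9} = \frac{\frac{1}{-28 + T} \left(21 + T\right)}{9} = \frac{21 + T}{9 \left(-28 + T\right)}$)
$- 453 \left(r{\left(-22 \right)} + 1 \frac{-10 + 3}{-12 + 3}\right) = - 453 \left(\frac{21 - 22}{9 \left(-28 - 22\right)} + 1 \frac{-10 + 3}{-12 + 3}\right) = - 453 \left(\frac{1}{9} \frac{1}{-50} \left(-1\right) + 1 \left(- \frac{7}{-9}\right)\right) = - 453 \left(\frac{1}{9} \left(- \frac{1}{50}\right) \left(-1\right) + 1 \left(\left(-7\right) \left(- \frac{1}{9}\right)\right)\right) = - 453 \left(\frac{1}{450} + 1 \cdot \frac{7}{9}\right) = - 453 \left(\frac{1}{450} + \frac{7}{9}\right) = \left(-453\right) \frac{39}{50} = - \frac{17667}{50}$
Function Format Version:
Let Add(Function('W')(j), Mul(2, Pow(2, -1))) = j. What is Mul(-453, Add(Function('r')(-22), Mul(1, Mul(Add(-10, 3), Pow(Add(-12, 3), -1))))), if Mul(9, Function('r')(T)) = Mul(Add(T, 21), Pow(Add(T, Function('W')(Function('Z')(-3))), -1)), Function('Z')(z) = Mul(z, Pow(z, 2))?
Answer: Rational(-17667, 50) ≈ -353.34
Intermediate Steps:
Function('Z')(z) = Pow(z, 3)
Function('W')(j) = Add(-1, j)
Function('r')(T) = Mul(Rational(1, 9), Pow(Add(-28, T), -1), Add(21, T)) (Function('r')(T) = Mul(Rational(1, 9), Mul(Add(T, 21), Pow(Add(T, Add(-1, Pow(-3, 3))), -1))) = Mul(Rational(1, 9), Mul(Add(21, T), Pow(Add(T, Add(-1, -27)), -1))) = Mul(Rational(1, 9), Mul(Add(21, T), Pow(Add(T, -28), -1))) = Mul(Rational(1, 9), Mul(Add(21, T), Pow(Add(-28, T), -1))) = Mul(Rational(1, 9), Mul(Pow(Add(-28, T), -1), Add(21, T))) = Mul(Rational(1, 9), Pow(Add(-28, T), -1), Add(21, T)))
Mul(-453, Add(Function('r')(-22), Mul(1, Mul(Add(-10, 3), Pow(Add(-12, 3), -1))))) = Mul(-453, Add(Mul(Rational(1, 9), Pow(Add(-28, -22), -1), Add(21, -22)), Mul(1, Mul(Add(-10, 3), Pow(Add(-12, 3), -1))))) = Mul(-453, Add(Mul(Rational(1, 9), Pow(-50, -1), -1), Mul(1, Mul(-7, Pow(-9, -1))))) = Mul(-453, Add(Mul(Rational(1, 9), Rational(-1, 50), -1), Mul(1, Mul(-7, Rational(-1, 9))))) = Mul(-453, Add(Rational(1, 450), Mul(1, Rational(7, 9)))) = Mul(-453, Add(Rational(1, 450), Rational(7, 9))) = Mul(-453, Rational(39, 50)) = Rational(-17667, 50)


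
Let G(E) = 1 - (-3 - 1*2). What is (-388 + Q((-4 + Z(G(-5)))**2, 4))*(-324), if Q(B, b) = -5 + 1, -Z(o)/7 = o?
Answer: 127008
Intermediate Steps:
G(E) = 6 (G(E) = 1 - (-3 - 2) = 1 - 1*(-5) = 1 + 5 = 6)
Z(o) = -7*o
Q(B, b) = -4
(-388 + Q((-4 + Z(G(-5)))**2, 4))*(-324) = (-388 - 4)*(-324) = -392*(-324) = 127008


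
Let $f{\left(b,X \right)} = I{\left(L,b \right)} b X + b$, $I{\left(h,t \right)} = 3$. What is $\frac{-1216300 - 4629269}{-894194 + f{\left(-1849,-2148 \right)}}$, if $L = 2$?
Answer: $- \frac{1948523}{3672971} \approx -0.5305$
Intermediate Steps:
$f{\left(b,X \right)} = b + 3 X b$ ($f{\left(b,X \right)} = 3 b X + b = 3 X b + b = b + 3 X b$)
$\frac{-1216300 - 4629269}{-894194 + f{\left(-1849,-2148 \right)}} = \frac{-1216300 - 4629269}{-894194 - 1849 \left(1 + 3 \left(-2148\right)\right)} = - \frac{5845569}{-894194 - 1849 \left(1 - 6444\right)} = - \frac{5845569}{-894194 - -11913107} = - \frac{5845569}{-894194 + 11913107} = - \frac{5845569}{11018913} = \left(-5845569\right) \frac{1}{11018913} = - \frac{1948523}{3672971}$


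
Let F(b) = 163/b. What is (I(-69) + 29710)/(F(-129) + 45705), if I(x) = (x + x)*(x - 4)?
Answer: 2566068/2947891 ≈ 0.87048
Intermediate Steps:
I(x) = 2*x*(-4 + x) (I(x) = (2*x)*(-4 + x) = 2*x*(-4 + x))
(I(-69) + 29710)/(F(-129) + 45705) = (2*(-69)*(-4 - 69) + 29710)/(163/(-129) + 45705) = (2*(-69)*(-73) + 29710)/(163*(-1/129) + 45705) = (10074 + 29710)/(-163/129 + 45705) = 39784/(5895782/129) = 39784*(129/5895782) = 2566068/2947891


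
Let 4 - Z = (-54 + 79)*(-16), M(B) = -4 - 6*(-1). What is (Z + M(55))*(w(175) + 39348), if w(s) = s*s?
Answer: 28409038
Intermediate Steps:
M(B) = 2 (M(B) = -4 + 6 = 2)
Z = 404 (Z = 4 - (-54 + 79)*(-16) = 4 - 25*(-16) = 4 - 1*(-400) = 4 + 400 = 404)
w(s) = s**2
(Z + M(55))*(w(175) + 39348) = (404 + 2)*(175**2 + 39348) = 406*(30625 + 39348) = 406*69973 = 28409038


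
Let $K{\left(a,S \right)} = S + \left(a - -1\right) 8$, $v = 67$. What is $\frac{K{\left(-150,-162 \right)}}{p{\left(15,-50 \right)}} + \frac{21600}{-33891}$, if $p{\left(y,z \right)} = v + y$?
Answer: $- \frac{7943269}{463177} \approx -17.15$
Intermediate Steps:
$p{\left(y,z \right)} = 67 + y$
$K{\left(a,S \right)} = 8 + S + 8 a$ ($K{\left(a,S \right)} = S + \left(a + 1\right) 8 = S + \left(1 + a\right) 8 = S + \left(8 + 8 a\right) = 8 + S + 8 a$)
$\frac{K{\left(-150,-162 \right)}}{p{\left(15,-50 \right)}} + \frac{21600}{-33891} = \frac{8 - 162 + 8 \left(-150\right)}{67 + 15} + \frac{21600}{-33891} = \frac{8 - 162 - 1200}{82} + 21600 \left(- \frac{1}{33891}\right) = \left(-1354\right) \frac{1}{82} - \frac{7200}{11297} = - \frac{677}{41} - \frac{7200}{11297} = - \frac{7943269}{463177}$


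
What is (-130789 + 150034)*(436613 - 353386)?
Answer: 1601703615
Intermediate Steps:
(-130789 + 150034)*(436613 - 353386) = 19245*83227 = 1601703615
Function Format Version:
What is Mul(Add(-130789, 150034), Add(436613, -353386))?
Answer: 1601703615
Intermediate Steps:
Mul(Add(-130789, 150034), Add(436613, -353386)) = Mul(19245, 83227) = 1601703615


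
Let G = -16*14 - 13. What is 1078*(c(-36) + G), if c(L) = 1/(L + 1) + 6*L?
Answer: -2441824/5 ≈ -4.8837e+5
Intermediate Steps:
c(L) = 1/(1 + L) + 6*L
G = -237 (G = -224 - 13 = -237)
1078*(c(-36) + G) = 1078*((1 + 6*(-36) + 6*(-36)²)/(1 - 36) - 237) = 1078*((1 - 216 + 6*1296)/(-35) - 237) = 1078*(-(1 - 216 + 7776)/35 - 237) = 1078*(-1/35*7561 - 237) = 1078*(-7561/35 - 237) = 1078*(-15856/35) = -2441824/5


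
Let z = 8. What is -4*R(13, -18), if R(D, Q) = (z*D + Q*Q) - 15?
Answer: -1652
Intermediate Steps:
R(D, Q) = -15 + Q² + 8*D (R(D, Q) = (8*D + Q*Q) - 15 = (8*D + Q²) - 15 = (Q² + 8*D) - 15 = -15 + Q² + 8*D)
-4*R(13, -18) = -4*(-15 + (-18)² + 8*13) = -4*(-15 + 324 + 104) = -4*413 = -1652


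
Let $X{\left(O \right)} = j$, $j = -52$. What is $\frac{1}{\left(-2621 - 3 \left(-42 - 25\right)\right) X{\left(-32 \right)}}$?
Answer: $\frac{1}{125840} \approx 7.9466 \cdot 10^{-6}$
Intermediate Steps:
$X{\left(O \right)} = -52$
$\frac{1}{\left(-2621 - 3 \left(-42 - 25\right)\right) X{\left(-32 \right)}} = \frac{1}{\left(-2621 - 3 \left(-42 - 25\right)\right) \left(-52\right)} = \frac{1}{-2621 - -201} \left(- \frac{1}{52}\right) = \frac{1}{-2621 + 201} \left(- \frac{1}{52}\right) = \frac{1}{-2420} \left(- \frac{1}{52}\right) = \left(- \frac{1}{2420}\right) \left(- \frac{1}{52}\right) = \frac{1}{125840}$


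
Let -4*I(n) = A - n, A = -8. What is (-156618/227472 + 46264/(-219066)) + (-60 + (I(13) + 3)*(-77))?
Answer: -412977395111/593230728 ≈ -696.15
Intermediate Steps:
I(n) = 2 + n/4 (I(n) = -(-8 - n)/4 = 2 + n/4)
(-156618/227472 + 46264/(-219066)) + (-60 + (I(13) + 3)*(-77)) = (-156618/227472 + 46264/(-219066)) + (-60 + ((2 + (¼)*13) + 3)*(-77)) = (-156618*1/227472 + 46264*(-1/219066)) + (-60 + ((2 + 13/4) + 3)*(-77)) = (-3729/5416 - 23132/109533) + (-60 + (21/4 + 3)*(-77)) = -533731469/593230728 + (-60 + (33/4)*(-77)) = -533731469/593230728 + (-60 - 2541/4) = -533731469/593230728 - 2781/4 = -412977395111/593230728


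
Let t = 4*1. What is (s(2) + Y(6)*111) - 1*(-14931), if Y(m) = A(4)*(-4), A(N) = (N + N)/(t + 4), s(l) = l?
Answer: 14489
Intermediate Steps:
t = 4
A(N) = N/4 (A(N) = (N + N)/(4 + 4) = (2*N)/8 = (2*N)*(⅛) = N/4)
Y(m) = -4 (Y(m) = ((¼)*4)*(-4) = 1*(-4) = -4)
(s(2) + Y(6)*111) - 1*(-14931) = (2 - 4*111) - 1*(-14931) = (2 - 444) + 14931 = -442 + 14931 = 14489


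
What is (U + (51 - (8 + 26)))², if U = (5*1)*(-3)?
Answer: 4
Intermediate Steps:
U = -15 (U = 5*(-3) = -15)
(U + (51 - (8 + 26)))² = (-15 + (51 - (8 + 26)))² = (-15 + (51 - 1*34))² = (-15 + (51 - 34))² = (-15 + 17)² = 2² = 4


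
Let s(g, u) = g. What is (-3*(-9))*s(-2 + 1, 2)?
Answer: -27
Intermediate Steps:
(-3*(-9))*s(-2 + 1, 2) = (-3*(-9))*(-2 + 1) = 27*(-1) = -27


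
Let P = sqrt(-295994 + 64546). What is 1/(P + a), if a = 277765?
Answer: 277765/77153626673 - 2*I*sqrt(57862)/77153626673 ≈ 3.6002e-6 - 6.2355e-9*I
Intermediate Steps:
P = 2*I*sqrt(57862) (P = sqrt(-231448) = 2*I*sqrt(57862) ≈ 481.09*I)
1/(P + a) = 1/(2*I*sqrt(57862) + 277765) = 1/(277765 + 2*I*sqrt(57862))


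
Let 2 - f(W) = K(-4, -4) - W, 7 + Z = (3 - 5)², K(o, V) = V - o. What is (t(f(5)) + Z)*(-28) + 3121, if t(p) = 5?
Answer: 3065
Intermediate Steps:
Z = -3 (Z = -7 + (3 - 5)² = -7 + (-2)² = -7 + 4 = -3)
f(W) = 2 + W (f(W) = 2 - ((-4 - 1*(-4)) - W) = 2 - ((-4 + 4) - W) = 2 - (0 - W) = 2 - (-1)*W = 2 + W)
(t(f(5)) + Z)*(-28) + 3121 = (5 - 3)*(-28) + 3121 = 2*(-28) + 3121 = -56 + 3121 = 3065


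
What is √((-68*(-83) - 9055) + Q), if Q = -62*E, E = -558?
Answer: 9*√385 ≈ 176.59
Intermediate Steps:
Q = 34596 (Q = -62*(-558) = 34596)
√((-68*(-83) - 9055) + Q) = √((-68*(-83) - 9055) + 34596) = √((5644 - 9055) + 34596) = √(-3411 + 34596) = √31185 = 9*√385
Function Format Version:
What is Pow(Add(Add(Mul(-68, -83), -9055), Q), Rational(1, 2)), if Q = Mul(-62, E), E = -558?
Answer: Mul(9, Pow(385, Rational(1, 2))) ≈ 176.59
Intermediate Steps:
Q = 34596 (Q = Mul(-62, -558) = 34596)
Pow(Add(Add(Mul(-68, -83), -9055), Q), Rational(1, 2)) = Pow(Add(Add(Mul(-68, -83), -9055), 34596), Rational(1, 2)) = Pow(Add(Add(5644, -9055), 34596), Rational(1, 2)) = Pow(Add(-3411, 34596), Rational(1, 2)) = Pow(31185, Rational(1, 2)) = Mul(9, Pow(385, Rational(1, 2)))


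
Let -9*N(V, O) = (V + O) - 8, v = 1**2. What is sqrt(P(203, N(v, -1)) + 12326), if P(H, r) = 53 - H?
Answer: 4*sqrt(761) ≈ 110.34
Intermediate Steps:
v = 1
N(V, O) = 8/9 - O/9 - V/9 (N(V, O) = -((V + O) - 8)/9 = -((O + V) - 8)/9 = -(-8 + O + V)/9 = 8/9 - O/9 - V/9)
sqrt(P(203, N(v, -1)) + 12326) = sqrt((53 - 1*203) + 12326) = sqrt((53 - 203) + 12326) = sqrt(-150 + 12326) = sqrt(12176) = 4*sqrt(761)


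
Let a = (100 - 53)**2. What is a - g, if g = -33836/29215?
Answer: 64569771/29215 ≈ 2210.2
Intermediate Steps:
g = -33836/29215 (g = -33836*1/29215 = -33836/29215 ≈ -1.1582)
a = 2209 (a = 47**2 = 2209)
a - g = 2209 - 1*(-33836/29215) = 2209 + 33836/29215 = 64569771/29215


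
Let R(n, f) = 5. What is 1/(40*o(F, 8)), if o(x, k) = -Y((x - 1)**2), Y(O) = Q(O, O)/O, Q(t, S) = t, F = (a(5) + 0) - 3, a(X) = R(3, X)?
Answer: -1/40 ≈ -0.025000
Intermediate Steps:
a(X) = 5
F = 2 (F = (5 + 0) - 3 = 5 - 3 = 2)
Y(O) = 1 (Y(O) = O/O = 1)
o(x, k) = -1 (o(x, k) = -1*1 = -1)
1/(40*o(F, 8)) = 1/(40*(-1)) = 1/(-40) = -1/40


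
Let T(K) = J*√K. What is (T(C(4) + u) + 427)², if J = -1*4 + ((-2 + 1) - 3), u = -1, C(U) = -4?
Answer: 182009 - 6832*I*√5 ≈ 1.8201e+5 - 15277.0*I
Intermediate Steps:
J = -8 (J = -4 + (-1 - 3) = -4 - 4 = -8)
T(K) = -8*√K
(T(C(4) + u) + 427)² = (-8*√(-4 - 1) + 427)² = (-8*I*√5 + 427)² = (427 - 8*I*√5)²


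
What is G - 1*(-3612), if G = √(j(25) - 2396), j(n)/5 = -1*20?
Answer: 3612 + 8*I*√39 ≈ 3612.0 + 49.96*I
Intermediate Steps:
j(n) = -100 (j(n) = 5*(-1*20) = 5*(-20) = -100)
G = 8*I*√39 (G = √(-100 - 2396) = √(-2496) = 8*I*√39 ≈ 49.96*I)
G - 1*(-3612) = 8*I*√39 - 1*(-3612) = 8*I*√39 + 3612 = 3612 + 8*I*√39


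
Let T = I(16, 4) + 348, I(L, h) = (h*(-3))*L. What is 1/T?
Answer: 1/156 ≈ 0.0064103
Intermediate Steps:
I(L, h) = -3*L*h (I(L, h) = (-3*h)*L = -3*L*h)
T = 156 (T = -3*16*4 + 348 = -192 + 348 = 156)
1/T = 1/156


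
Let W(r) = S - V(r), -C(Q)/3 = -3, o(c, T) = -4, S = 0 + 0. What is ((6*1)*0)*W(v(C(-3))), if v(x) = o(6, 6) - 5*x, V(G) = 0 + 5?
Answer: 0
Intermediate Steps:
S = 0
C(Q) = 9 (C(Q) = -3*(-3) = 9)
V(G) = 5
v(x) = -4 - 5*x
W(r) = -5 (W(r) = 0 - 1*5 = 0 - 5 = -5)
((6*1)*0)*W(v(C(-3))) = ((6*1)*0)*(-5) = (6*0)*(-5) = 0*(-5) = 0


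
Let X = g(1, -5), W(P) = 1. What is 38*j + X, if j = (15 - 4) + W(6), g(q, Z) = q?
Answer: 457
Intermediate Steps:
j = 12 (j = (15 - 4) + 1 = 11 + 1 = 12)
X = 1
38*j + X = 38*12 + 1 = 456 + 1 = 457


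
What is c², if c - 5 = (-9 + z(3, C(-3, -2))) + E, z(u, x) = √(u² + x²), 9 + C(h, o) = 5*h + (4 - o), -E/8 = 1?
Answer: 477 - 72*√37 ≈ 39.041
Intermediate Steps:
E = -8 (E = -8*1 = -8)
C(h, o) = -5 - o + 5*h (C(h, o) = -9 + (5*h + (4 - o)) = -9 + (4 - o + 5*h) = -5 - o + 5*h)
c = -12 + 3*√37 (c = 5 + ((-9 + √(3² + (-5 - 1*(-2) + 5*(-3))²)) - 8) = 5 + ((-9 + √(9 + (-5 + 2 - 15)²)) - 8) = 5 + ((-9 + √(9 + (-18)²)) - 8) = 5 + ((-9 + √(9 + 324)) - 8) = 5 + ((-9 + √333) - 8) = 5 + ((-9 + 3*√37) - 8) = 5 + (-17 + 3*√37) = -12 + 3*√37 ≈ 6.2483)
c² = (-12 + 3*√37)²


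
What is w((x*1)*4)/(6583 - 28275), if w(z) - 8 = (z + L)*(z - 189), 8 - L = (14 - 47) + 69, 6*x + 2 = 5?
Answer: -2435/10846 ≈ -0.22451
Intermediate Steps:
x = 1/2 (x = -1/3 + (1/6)*5 = -1/3 + 5/6 = 1/2 ≈ 0.50000)
L = -28 (L = 8 - ((14 - 47) + 69) = 8 - (-33 + 69) = 8 - 1*36 = 8 - 36 = -28)
w(z) = 8 + (-189 + z)*(-28 + z) (w(z) = 8 + (z - 28)*(z - 189) = 8 + (-28 + z)*(-189 + z) = 8 + (-189 + z)*(-28 + z))
w((x*1)*4)/(6583 - 28275) = (5300 + (((1/2)*1)*4)**2 - 217*(1/2)*1*4)/(6583 - 28275) = (5300 + ((1/2)*4)**2 - 217*4/2)/(-21692) = (5300 + 2**2 - 217*2)*(-1/21692) = (5300 + 4 - 434)*(-1/21692) = 4870*(-1/21692) = -2435/10846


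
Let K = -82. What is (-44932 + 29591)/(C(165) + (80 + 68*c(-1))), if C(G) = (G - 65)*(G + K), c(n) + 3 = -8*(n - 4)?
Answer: -15341/10896 ≈ -1.4079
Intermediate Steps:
c(n) = 29 - 8*n (c(n) = -3 - 8*(n - 4) = -3 - 8*(-4 + n) = -3 + (32 - 8*n) = 29 - 8*n)
C(G) = (-82 + G)*(-65 + G) (C(G) = (G - 65)*(G - 82) = (-65 + G)*(-82 + G) = (-82 + G)*(-65 + G))
(-44932 + 29591)/(C(165) + (80 + 68*c(-1))) = (-44932 + 29591)/((5330 + 165² - 147*165) + (80 + 68*(29 - 8*(-1)))) = -15341/((5330 + 27225 - 24255) + (80 + 68*(29 + 8))) = -15341/(8300 + (80 + 68*37)) = -15341/(8300 + (80 + 2516)) = -15341/(8300 + 2596) = -15341/10896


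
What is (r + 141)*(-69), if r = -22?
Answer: -8211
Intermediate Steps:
(r + 141)*(-69) = (-22 + 141)*(-69) = 119*(-69) = -8211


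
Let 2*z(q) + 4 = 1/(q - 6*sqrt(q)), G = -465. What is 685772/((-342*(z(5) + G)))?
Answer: 99282641300/23123392749 - 1371544*sqrt(5)/7707797583 ≈ 4.2932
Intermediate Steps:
z(q) = -2 + 1/(2*(q - 6*sqrt(q)))
685772/((-342*(z(5) + G))) = 685772/((-342*((-1 - 24*sqrt(5) + 4*5)/(2*(-1*5 + 6*sqrt(5))) - 465))) = 685772/((-342*((-1 - 24*sqrt(5) + 20)/(2*(-5 + 6*sqrt(5))) - 465))) = 685772/((-342*((19 - 24*sqrt(5))/(2*(-5 + 6*sqrt(5))) - 465))) = 685772/((-342*(-465 + (19 - 24*sqrt(5))/(2*(-5 + 6*sqrt(5)))))) = 685772/(159030 - 171*(19 - 24*sqrt(5))/(-5 + 6*sqrt(5)))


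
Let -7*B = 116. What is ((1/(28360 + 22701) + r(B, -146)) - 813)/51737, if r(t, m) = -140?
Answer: -48661132/2641742957 ≈ -0.018420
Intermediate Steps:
B = -116/7 (B = -⅐*116 = -116/7 ≈ -16.571)
((1/(28360 + 22701) + r(B, -146)) - 813)/51737 = ((1/(28360 + 22701) - 140) - 813)/51737 = ((1/51061 - 140) - 813)*(1/51737) = (-7148539/51061 - 813)*(1/51737) = -48661132/51061*1/51737 = -48661132/2641742957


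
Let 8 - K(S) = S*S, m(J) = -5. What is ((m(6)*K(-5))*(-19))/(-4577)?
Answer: 1615/4577 ≈ 0.35285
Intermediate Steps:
K(S) = 8 - S**2 (K(S) = 8 - S*S = 8 - S**2)
((m(6)*K(-5))*(-19))/(-4577) = (-5*(8 - 1*(-5)**2)*(-19))/(-4577) = (-5*(8 - 1*25)*(-19))*(-1/4577) = (-5*(8 - 25)*(-19))*(-1/4577) = (-5*(-17)*(-19))*(-1/4577) = (85*(-19))*(-1/4577) = -1615*(-1/4577) = 1615/4577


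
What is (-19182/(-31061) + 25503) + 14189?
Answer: 1232892394/31061 ≈ 39693.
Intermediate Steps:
(-19182/(-31061) + 25503) + 14189 = (-19182*(-1/31061) + 25503) + 14189 = (19182/31061 + 25503) + 14189 = 792167865/31061 + 14189 = 1232892394/31061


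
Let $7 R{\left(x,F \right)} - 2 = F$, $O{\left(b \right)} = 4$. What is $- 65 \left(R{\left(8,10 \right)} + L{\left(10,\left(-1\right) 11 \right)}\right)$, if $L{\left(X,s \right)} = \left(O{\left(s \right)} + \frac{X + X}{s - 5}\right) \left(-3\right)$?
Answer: $\frac{11895}{28} \approx 424.82$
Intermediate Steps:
$R{\left(x,F \right)} = \frac{2}{7} + \frac{F}{7}$
$L{\left(X,s \right)} = -12 - \frac{6 X}{-5 + s}$ ($L{\left(X,s \right)} = \left(4 + \frac{X + X}{s - 5}\right) \left(-3\right) = \left(4 + \frac{2 X}{-5 + s}\right) \left(-3\right) = -12 - \frac{6 X}{-5 + s}$)
$- 65 \left(R{\left(8,10 \right)} + L{\left(10,\left(-1\right) 11 \right)}\right) = - 65 \left(\left(\frac{2}{7} + \frac{1}{7} \cdot 10\right) + \frac{6 \left(10 - 10 - 2 \left(\left(-1\right) 11\right)\right)}{-5 - 11}\right) = - 65 \left(\left(\frac{2}{7} + \frac{10}{7}\right) + \frac{6 \left(10 - 10 - -22\right)}{-5 - 11}\right) = - 65 \left(\frac{12}{7} + \frac{6 \left(10 - 10 + 22\right)}{-16}\right) = - 65 \left(\frac{12}{7} + 6 \left(- \frac{1}{16}\right) 22\right) = - 65 \left(\frac{12}{7} - \frac{33}{4}\right) = \left(-65\right) \left(- \frac{183}{28}\right) = \frac{11895}{28}$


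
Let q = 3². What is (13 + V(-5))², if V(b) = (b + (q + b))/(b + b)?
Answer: 17161/100 ≈ 171.61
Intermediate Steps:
q = 9
V(b) = (9 + 2*b)/(2*b) (V(b) = (b + (9 + b))/(b + b) = (9 + 2*b)/((2*b)) = (9 + 2*b)*(1/(2*b)) = (9 + 2*b)/(2*b))
(13 + V(-5))² = (13 + (9/2 - 5)/(-5))² = (13 - ⅕*(-½))² = (13 + ⅒)² = (131/10)² = 17161/100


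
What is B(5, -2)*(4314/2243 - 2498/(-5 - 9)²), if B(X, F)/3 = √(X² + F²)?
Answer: -7136205*√29/219814 ≈ -174.83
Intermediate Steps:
B(X, F) = 3*√(F² + X²) (B(X, F) = 3*√(X² + F²) = 3*√(F² + X²))
B(5, -2)*(4314/2243 - 2498/(-5 - 9)²) = (3*√((-2)² + 5²))*(4314/2243 - 2498/(-5 - 9)²) = (3*√(4 + 25))*(4314*(1/2243) - 2498/((-14)²)) = (3*√29)*(4314/2243 - 2498/196) = (3*√29)*(4314/2243 - 2498*1/196) = (3*√29)*(4314/2243 - 1249/98) = (3*√29)*(-2378735/219814) = -7136205*√29/219814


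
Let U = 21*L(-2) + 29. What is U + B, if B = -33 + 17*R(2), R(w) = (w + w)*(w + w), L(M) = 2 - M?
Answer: 352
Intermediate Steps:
U = 113 (U = 21*(2 - 1*(-2)) + 29 = 21*(2 + 2) + 29 = 21*4 + 29 = 84 + 29 = 113)
R(w) = 4*w² (R(w) = (2*w)*(2*w) = 4*w²)
B = 239 (B = -33 + 17*(4*2²) = -33 + 17*(4*4) = -33 + 17*16 = -33 + 272 = 239)
U + B = 113 + 239 = 352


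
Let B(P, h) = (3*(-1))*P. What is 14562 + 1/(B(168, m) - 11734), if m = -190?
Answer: 178209755/12238 ≈ 14562.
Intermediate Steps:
B(P, h) = -3*P
14562 + 1/(B(168, m) - 11734) = 14562 + 1/(-3*168 - 11734) = 14562 + 1/(-504 - 11734) = 14562 + 1/(-12238) = 14562 - 1/12238 = 178209755/12238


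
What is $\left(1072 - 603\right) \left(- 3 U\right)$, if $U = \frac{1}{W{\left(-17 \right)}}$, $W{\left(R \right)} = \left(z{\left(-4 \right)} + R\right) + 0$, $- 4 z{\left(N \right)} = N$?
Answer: $\frac{1407}{16} \approx 87.938$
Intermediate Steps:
$z{\left(N \right)} = - \frac{N}{4}$
$W{\left(R \right)} = 1 + R$ ($W{\left(R \right)} = \left(\left(- \frac{1}{4}\right) \left(-4\right) + R\right) + 0 = \left(1 + R\right) + 0 = 1 + R$)
$U = - \frac{1}{16}$ ($U = \frac{1}{1 - 17} = \frac{1}{-16} = - \frac{1}{16} \approx -0.0625$)
$\left(1072 - 603\right) \left(- 3 U\right) = \left(1072 - 603\right) \left(\left(-3\right) \left(- \frac{1}{16}\right)\right) = \left(1072 - 603\right) \frac{3}{16} = 469 \cdot \frac{3}{16} = \frac{1407}{16}$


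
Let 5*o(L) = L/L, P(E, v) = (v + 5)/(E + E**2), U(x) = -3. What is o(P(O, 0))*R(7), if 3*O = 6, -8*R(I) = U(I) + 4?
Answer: -1/40 ≈ -0.025000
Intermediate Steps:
R(I) = -1/8 (R(I) = -(-3 + 4)/8 = -1/8*1 = -1/8)
O = 2 (O = (1/3)*6 = 2)
P(E, v) = (5 + v)/(E + E**2)
o(L) = 1/5 (o(L) = (L/L)/5 = (1/5)*1 = 1/5)
o(P(O, 0))*R(7) = (1/5)*(-1/8) = -1/40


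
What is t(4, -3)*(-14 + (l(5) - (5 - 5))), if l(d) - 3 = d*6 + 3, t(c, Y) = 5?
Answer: 110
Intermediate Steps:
l(d) = 6 + 6*d (l(d) = 3 + (d*6 + 3) = 3 + (6*d + 3) = 3 + (3 + 6*d) = 6 + 6*d)
t(4, -3)*(-14 + (l(5) - (5 - 5))) = 5*(-14 + ((6 + 6*5) - (5 - 5))) = 5*(-14 + ((6 + 30) - 1*0)) = 5*(-14 + (36 + 0)) = 5*(-14 + 36) = 5*22 = 110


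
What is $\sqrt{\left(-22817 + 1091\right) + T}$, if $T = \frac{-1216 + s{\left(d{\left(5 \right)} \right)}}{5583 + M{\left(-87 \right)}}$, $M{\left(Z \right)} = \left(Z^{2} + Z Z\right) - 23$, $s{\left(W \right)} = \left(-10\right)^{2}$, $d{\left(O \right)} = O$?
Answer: $\frac{6 i \sqrt{64636097313}}{10349} \approx 147.4 i$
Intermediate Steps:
$s{\left(W \right)} = 100$
$M{\left(Z \right)} = -23 + 2 Z^{2}$ ($M{\left(Z \right)} = \left(Z^{2} + Z^{2}\right) - 23 = 2 Z^{2} - 23 = -23 + 2 Z^{2}$)
$T = - \frac{558}{10349}$ ($T = \frac{-1216 + 100}{5583 - \left(23 - 2 \left(-87\right)^{2}\right)} = - \frac{1116}{5583 + \left(-23 + 2 \cdot 7569\right)} = - \frac{1116}{5583 + \left(-23 + 15138\right)} = - \frac{1116}{5583 + 15115} = - \frac{1116}{20698} = \left(-1116\right) \frac{1}{20698} = - \frac{558}{10349} \approx -0.053918$)
$\sqrt{\left(-22817 + 1091\right) + T} = \sqrt{\left(-22817 + 1091\right) - \frac{558}{10349}} = \sqrt{-21726 - \frac{558}{10349}} = \sqrt{- \frac{224842932}{10349}} = \frac{6 i \sqrt{64636097313}}{10349}$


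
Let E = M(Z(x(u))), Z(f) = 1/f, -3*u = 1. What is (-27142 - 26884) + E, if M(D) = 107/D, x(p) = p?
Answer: -162185/3 ≈ -54062.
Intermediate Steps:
u = -1/3 (u = -1/3*1 = -1/3 ≈ -0.33333)
E = -107/3 (E = 107/(1/(-1/3)) = 107/(-3) = 107*(-1/3) = -107/3 ≈ -35.667)
(-27142 - 26884) + E = (-27142 - 26884) - 107/3 = -54026 - 107/3 = -162185/3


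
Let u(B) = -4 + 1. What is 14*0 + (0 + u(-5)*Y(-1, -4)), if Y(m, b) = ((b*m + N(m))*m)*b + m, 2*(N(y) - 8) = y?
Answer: -135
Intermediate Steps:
u(B) = -3
N(y) = 8 + y/2
Y(m, b) = m + b*m*(8 + m/2 + b*m) (Y(m, b) = ((b*m + (8 + m/2))*m)*b + m = ((8 + m/2 + b*m)*m)*b + m = (m*(8 + m/2 + b*m))*b + m = b*m*(8 + m/2 + b*m) + m = m + b*m*(8 + m/2 + b*m))
14*0 + (0 + u(-5)*Y(-1, -4)) = 14*0 + (0 - 3*(-1)*(2 - 4*(16 - 1) + 2*(-1)*(-4)²)/2) = 0 + (0 - 3*(-1)*(2 - 4*15 + 2*(-1)*16)/2) = 0 + (0 - 3*(-1)*(2 - 60 - 32)/2) = 0 + (0 - 3*(-1)*(-90)/2) = 0 + (0 - 3*45) = 0 + (0 - 135) = 0 - 135 = -135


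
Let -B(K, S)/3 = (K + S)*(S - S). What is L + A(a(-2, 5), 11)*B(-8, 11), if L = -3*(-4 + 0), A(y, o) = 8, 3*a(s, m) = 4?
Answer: 12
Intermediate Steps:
a(s, m) = 4/3 (a(s, m) = (⅓)*4 = 4/3)
B(K, S) = 0 (B(K, S) = -3*(K + S)*(S - S) = -3*(K + S)*0 = -3*0 = 0)
L = 12 (L = -3*(-4) = 12)
L + A(a(-2, 5), 11)*B(-8, 11) = 12 + 8*0 = 12 + 0 = 12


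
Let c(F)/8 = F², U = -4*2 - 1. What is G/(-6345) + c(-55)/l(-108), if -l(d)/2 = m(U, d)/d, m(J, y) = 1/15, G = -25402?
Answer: 124374715402/6345 ≈ 1.9602e+7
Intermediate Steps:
U = -9 (U = -8 - 1 = -9)
m(J, y) = 1/15
l(d) = -2/(15*d)
c(F) = 8*F²
G/(-6345) + c(-55)/l(-108) = -25402/(-6345) + (8*(-55)²)/((-2/15/(-108))) = -25402*(-1/6345) + (8*3025)/((-2/15*(-1/108))) = 25402/6345 + 24200/(1/810) = 25402/6345 + 24200*810 = 25402/6345 + 19602000 = 124374715402/6345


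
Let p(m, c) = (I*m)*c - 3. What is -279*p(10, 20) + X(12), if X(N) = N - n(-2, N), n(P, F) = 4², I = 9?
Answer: -501367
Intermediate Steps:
n(P, F) = 16
X(N) = -16 + N (X(N) = N - 1*16 = N - 16 = -16 + N)
p(m, c) = -3 + 9*c*m (p(m, c) = (9*m)*c - 3 = 9*c*m - 3 = -3 + 9*c*m)
-279*p(10, 20) + X(12) = -279*(-3 + 9*20*10) + (-16 + 12) = -279*(-3 + 1800) - 4 = -279*1797 - 4 = -501363 - 4 = -501367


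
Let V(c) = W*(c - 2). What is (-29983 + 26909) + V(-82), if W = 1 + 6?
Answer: -3662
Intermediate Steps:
W = 7
V(c) = -14 + 7*c (V(c) = 7*(c - 2) = 7*(-2 + c) = -14 + 7*c)
(-29983 + 26909) + V(-82) = (-29983 + 26909) + (-14 + 7*(-82)) = -3074 + (-14 - 574) = -3074 - 588 = -3662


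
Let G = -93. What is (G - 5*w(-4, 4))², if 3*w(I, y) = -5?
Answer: 64516/9 ≈ 7168.4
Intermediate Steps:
w(I, y) = -5/3 (w(I, y) = (⅓)*(-5) = -5/3)
(G - 5*w(-4, 4))² = (-93 - 5*(-5/3))² = (-93 + 25/3)² = (-254/3)² = 64516/9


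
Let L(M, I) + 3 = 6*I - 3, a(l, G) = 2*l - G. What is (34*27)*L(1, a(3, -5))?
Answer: 55080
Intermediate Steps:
a(l, G) = -G + 2*l
L(M, I) = -6 + 6*I (L(M, I) = -3 + (6*I - 3) = -3 + (-3 + 6*I) = -6 + 6*I)
(34*27)*L(1, a(3, -5)) = (34*27)*(-6 + 6*(-1*(-5) + 2*3)) = 918*(-6 + 6*(5 + 6)) = 918*(-6 + 6*11) = 918*(-6 + 66) = 918*60 = 55080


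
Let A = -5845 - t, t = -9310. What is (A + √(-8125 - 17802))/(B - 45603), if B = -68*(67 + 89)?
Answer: -1155/18737 - I*√25927/56211 ≈ -0.061643 - 0.0028645*I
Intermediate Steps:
A = 3465 (A = -5845 - 1*(-9310) = -5845 + 9310 = 3465)
B = -10608 (B = -68*156 = -10608)
(A + √(-8125 - 17802))/(B - 45603) = (3465 + √(-8125 - 17802))/(-10608 - 45603) = (3465 + √(-25927))/(-56211) = (3465 + I*√25927)*(-1/56211) = -1155/18737 - I*√25927/56211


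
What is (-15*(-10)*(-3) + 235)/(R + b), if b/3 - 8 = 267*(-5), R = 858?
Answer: 215/3123 ≈ 0.068844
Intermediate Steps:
b = -3981 (b = 24 + 3*(267*(-5)) = 24 + 3*(-1335) = 24 - 4005 = -3981)
(-15*(-10)*(-3) + 235)/(R + b) = (-15*(-10)*(-3) + 235)/(858 - 3981) = (150*(-3) + 235)/(-3123) = (-450 + 235)*(-1/3123) = -215*(-1/3123) = 215/3123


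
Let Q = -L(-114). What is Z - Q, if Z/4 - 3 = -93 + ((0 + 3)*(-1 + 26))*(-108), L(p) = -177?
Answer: -32937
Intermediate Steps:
Z = -32760 (Z = 12 + 4*(-93 + ((0 + 3)*(-1 + 26))*(-108)) = 12 + 4*(-93 + (3*25)*(-108)) = 12 + 4*(-93 + 75*(-108)) = 12 + 4*(-93 - 8100) = 12 + 4*(-8193) = 12 - 32772 = -32760)
Q = 177 (Q = -1*(-177) = 177)
Z - Q = -32760 - 1*177 = -32760 - 177 = -32937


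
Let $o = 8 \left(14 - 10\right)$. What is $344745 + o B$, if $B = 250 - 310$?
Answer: $342825$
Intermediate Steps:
$B = -60$ ($B = 250 - 310 = -60$)
$o = 32$ ($o = 8 \cdot 4 = 32$)
$344745 + o B = 344745 + 32 \left(-60\right) = 344745 - 1920 = 342825$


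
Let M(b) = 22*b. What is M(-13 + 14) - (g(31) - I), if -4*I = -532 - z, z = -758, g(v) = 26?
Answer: -121/2 ≈ -60.500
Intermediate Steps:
I = -113/2 (I = -(-532 - 1*(-758))/4 = -(-532 + 758)/4 = -¼*226 = -113/2 ≈ -56.500)
M(-13 + 14) - (g(31) - I) = 22*(-13 + 14) - (26 - 1*(-113/2)) = 22*1 - (26 + 113/2) = 22 - 1*165/2 = 22 - 165/2 = -121/2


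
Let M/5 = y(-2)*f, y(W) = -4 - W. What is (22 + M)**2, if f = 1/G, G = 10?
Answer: 441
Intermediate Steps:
f = 1/10 ≈ 0.10000
M = -1 (M = 5*((-4 - 1*(-2))*(1/10)) = 5*((-4 + 2)*(1/10)) = 5*(-2*1/10) = 5*(-1/5) = -1)
(22 + M)**2 = (22 - 1)**2 = 21**2 = 441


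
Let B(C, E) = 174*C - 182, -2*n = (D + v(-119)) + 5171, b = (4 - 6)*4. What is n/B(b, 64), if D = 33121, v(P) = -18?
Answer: 19137/1574 ≈ 12.158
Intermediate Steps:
b = -8 (b = -2*4 = -8)
n = -19137 (n = -((33121 - 18) + 5171)/2 = -(33103 + 5171)/2 = -1/2*38274 = -19137)
B(C, E) = -182 + 174*C
n/B(b, 64) = -19137/(-182 + 174*(-8)) = -19137/(-182 - 1392) = -19137/(-1574) = -19137*(-1/1574) = 19137/1574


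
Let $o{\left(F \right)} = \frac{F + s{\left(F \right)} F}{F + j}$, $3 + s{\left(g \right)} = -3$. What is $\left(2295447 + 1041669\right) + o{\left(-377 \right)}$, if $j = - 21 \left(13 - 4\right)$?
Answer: $\frac{1888805771}{566} \approx 3.3371 \cdot 10^{6}$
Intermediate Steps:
$s{\left(g \right)} = -6$ ($s{\left(g \right)} = -3 - 3 = -6$)
$j = -189$ ($j = \left(-21\right) 9 = -189$)
$o{\left(F \right)} = - \frac{5 F}{-189 + F}$ ($o{\left(F \right)} = \frac{F - 6 F}{F - 189} = \frac{\left(-5\right) F}{-189 + F} = - \frac{5 F}{-189 + F}$)
$\left(2295447 + 1041669\right) + o{\left(-377 \right)} = \left(2295447 + 1041669\right) - - \frac{1885}{-189 - 377} = 3337116 - - \frac{1885}{-566} = 3337116 - \left(-1885\right) \left(- \frac{1}{566}\right) = 3337116 - \frac{1885}{566} = \frac{1888805771}{566}$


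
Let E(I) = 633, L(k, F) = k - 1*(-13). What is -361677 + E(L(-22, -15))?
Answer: -361044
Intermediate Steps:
L(k, F) = 13 + k (L(k, F) = k + 13 = 13 + k)
-361677 + E(L(-22, -15)) = -361677 + 633 = -361044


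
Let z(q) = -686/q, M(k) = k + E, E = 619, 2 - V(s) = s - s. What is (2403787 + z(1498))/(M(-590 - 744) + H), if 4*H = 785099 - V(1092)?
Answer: 1028820640/83699359 ≈ 12.292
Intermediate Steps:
V(s) = 2 (V(s) = 2 - (s - s) = 2 - 1*0 = 2 + 0 = 2)
H = 785097/4 (H = (785099 - 1*2)/4 = (785099 - 2)/4 = (¼)*785097 = 785097/4 ≈ 1.9627e+5)
M(k) = 619 + k (M(k) = k + 619 = 619 + k)
(2403787 + z(1498))/(M(-590 - 744) + H) = (2403787 - 686/1498)/((619 + (-590 - 744)) + 785097/4) = (2403787 - 686*1/1498)/((619 - 1334) + 785097/4) = (2403787 - 49/107)/(-715 + 785097/4) = 257205160/(107*(782237/4)) = (257205160/107)*(4/782237) = 1028820640/83699359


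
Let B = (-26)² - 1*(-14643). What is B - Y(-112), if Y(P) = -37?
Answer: 15356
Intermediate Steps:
B = 15319 (B = 676 + 14643 = 15319)
B - Y(-112) = 15319 - 1*(-37) = 15319 + 37 = 15356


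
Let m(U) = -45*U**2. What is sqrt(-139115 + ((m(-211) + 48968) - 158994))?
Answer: I*sqrt(2252586) ≈ 1500.9*I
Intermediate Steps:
sqrt(-139115 + ((m(-211) + 48968) - 158994)) = sqrt(-139115 + ((-45*(-211)**2 + 48968) - 158994)) = sqrt(-139115 + ((-45*44521 + 48968) - 158994)) = sqrt(-139115 + ((-2003445 + 48968) - 158994)) = sqrt(-139115 + (-1954477 - 158994)) = sqrt(-139115 - 2113471) = sqrt(-2252586) = I*sqrt(2252586)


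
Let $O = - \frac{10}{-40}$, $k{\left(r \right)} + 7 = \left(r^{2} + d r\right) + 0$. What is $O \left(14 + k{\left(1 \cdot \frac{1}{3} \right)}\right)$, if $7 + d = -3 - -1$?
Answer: $\frac{37}{36} \approx 1.0278$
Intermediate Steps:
$d = -9$ ($d = -7 - 2 = -9$)
$k{\left(r \right)} = -7 + r^{2} - 9 r$ ($k{\left(r \right)} = -7 + \left(\left(r^{2} - 9 r\right) + 0\right) = -7 + \left(r^{2} - 9 r\right) = -7 + r^{2} - 9 r$)
$O = \frac{1}{4}$ ($O = \left(-10\right) \left(- \frac{1}{40}\right) = \frac{1}{4} \approx 0.25$)
$O \left(14 + k{\left(1 \cdot \frac{1}{3} \right)}\right) = \frac{14 - \left(7 - \frac{1}{9} + 9 \cdot 1 \cdot \frac{1}{3}\right)}{4} = \frac{14 - \left(10 - \frac{1}{9}\right)}{4} = \frac{14 - \frac{89}{9}}{4} = \frac{1}{4} \cdot \frac{37}{9} = \frac{37}{36}$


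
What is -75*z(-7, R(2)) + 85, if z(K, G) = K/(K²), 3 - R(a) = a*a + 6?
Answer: 670/7 ≈ 95.714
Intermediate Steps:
R(a) = -3 - a² (R(a) = 3 - (a*a + 6) = 3 - (a² + 6) = 3 - (6 + a²) = 3 + (-6 - a²) = -3 - a²)
z(K, G) = 1/K (z(K, G) = K/K² = 1/K)
-75*z(-7, R(2)) + 85 = -75/(-7) + 85 = -75*(-⅐) + 85 = 75/7 + 85 = 670/7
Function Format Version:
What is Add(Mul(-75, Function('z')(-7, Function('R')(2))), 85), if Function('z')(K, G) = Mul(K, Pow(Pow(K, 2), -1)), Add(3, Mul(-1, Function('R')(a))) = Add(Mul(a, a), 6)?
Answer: Rational(670, 7) ≈ 95.714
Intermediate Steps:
Function('R')(a) = Add(-3, Mul(-1, Pow(a, 2))) (Function('R')(a) = Add(3, Mul(-1, Add(Mul(a, a), 6))) = Add(3, Mul(-1, Add(Pow(a, 2), 6))) = Add(3, Mul(-1, Add(6, Pow(a, 2)))) = Add(3, Add(-6, Mul(-1, Pow(a, 2)))) = Add(-3, Mul(-1, Pow(a, 2))))
Function('z')(K, G) = Pow(K, -1) (Function('z')(K, G) = Mul(K, Pow(K, -2)) = Pow(K, -1))
Add(Mul(-75, Function('z')(-7, Function('R')(2))), 85) = Add(Mul(-75, Pow(-7, -1)), 85) = Add(Mul(-75, Rational(-1, 7)), 85) = Add(Rational(75, 7), 85) = Rational(670, 7)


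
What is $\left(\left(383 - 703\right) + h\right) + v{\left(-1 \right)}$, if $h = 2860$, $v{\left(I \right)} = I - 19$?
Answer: $2520$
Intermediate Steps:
$v{\left(I \right)} = -19 + I$ ($v{\left(I \right)} = I - 19 = -19 + I$)
$\left(\left(383 - 703\right) + h\right) + v{\left(-1 \right)} = \left(\left(383 - 703\right) + 2860\right) - 20 = \left(-320 + 2860\right) - 20 = 2540 - 20 = 2520$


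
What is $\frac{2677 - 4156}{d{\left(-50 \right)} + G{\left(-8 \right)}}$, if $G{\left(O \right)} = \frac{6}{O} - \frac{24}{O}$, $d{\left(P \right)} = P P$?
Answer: $- \frac{5916}{10009} \approx -0.59107$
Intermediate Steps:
$d{\left(P \right)} = P^{2}$
$G{\left(O \right)} = - \frac{18}{O}$
$\frac{2677 - 4156}{d{\left(-50 \right)} + G{\left(-8 \right)}} = \frac{2677 - 4156}{\left(-50\right)^{2} - \frac{18}{-8}} = - \frac{1479}{2500 - - \frac{9}{4}} = - \frac{1479}{2500 + \frac{9}{4}} = - \frac{1479}{\frac{10009}{4}} = \left(-1479\right) \frac{4}{10009} = - \frac{5916}{10009}$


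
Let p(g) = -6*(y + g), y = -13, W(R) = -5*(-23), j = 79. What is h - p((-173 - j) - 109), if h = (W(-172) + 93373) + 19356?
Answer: 110600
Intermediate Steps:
W(R) = 115
h = 112844 (h = (115 + 93373) + 19356 = 93488 + 19356 = 112844)
p(g) = 78 - 6*g (p(g) = -6*(-13 + g) = 78 - 6*g)
h - p((-173 - j) - 109) = 112844 - (78 - 6*((-173 - 1*79) - 109)) = 112844 - (78 - 6*((-173 - 79) - 109)) = 112844 - (78 - 6*(-252 - 109)) = 112844 - (78 - 6*(-361)) = 112844 - (78 + 2166) = 112844 - 1*2244 = 112844 - 2244 = 110600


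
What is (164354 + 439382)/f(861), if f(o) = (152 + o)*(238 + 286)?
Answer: 150934/132703 ≈ 1.1374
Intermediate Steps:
f(o) = 79648 + 524*o (f(o) = (152 + o)*524 = 79648 + 524*o)
(164354 + 439382)/f(861) = (164354 + 439382)/(79648 + 524*861) = 603736/(79648 + 451164) = 603736/530812 = 603736*(1/530812) = 150934/132703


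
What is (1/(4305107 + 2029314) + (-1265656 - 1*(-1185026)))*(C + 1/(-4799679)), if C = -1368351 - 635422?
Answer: 1637355724829707238356924/10134395816953 ≈ 1.6156e+11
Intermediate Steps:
C = -2003773
(1/(4305107 + 2029314) + (-1265656 - 1*(-1185026)))*(C + 1/(-4799679)) = (1/(4305107 + 2029314) + (-1265656 - 1*(-1185026)))*(-2003773 + 1/(-4799679)) = (1/6334421 + (-1265656 + 1185026))*(-2003773 - 1/4799679) = (1/6334421 - 80630)*(-9617467188868/4799679) = -510744365229/6334421*(-9617467188868/4799679) = 1637355724829707238356924/10134395816953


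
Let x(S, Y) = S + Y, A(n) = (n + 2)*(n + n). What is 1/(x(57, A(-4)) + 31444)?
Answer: 1/31517 ≈ 3.1729e-5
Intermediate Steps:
A(n) = 2*n*(2 + n) (A(n) = (2 + n)*(2*n) = 2*n*(2 + n))
1/(x(57, A(-4)) + 31444) = 1/((57 + 2*(-4)*(2 - 4)) + 31444) = 1/((57 + 2*(-4)*(-2)) + 31444) = 1/((57 + 16) + 31444) = 1/(73 + 31444) = 1/31517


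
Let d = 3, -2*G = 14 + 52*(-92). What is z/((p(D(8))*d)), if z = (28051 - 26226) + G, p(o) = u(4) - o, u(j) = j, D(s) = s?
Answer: -2105/6 ≈ -350.83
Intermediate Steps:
G = 2385 (G = -(14 + 52*(-92))/2 = -(14 - 4784)/2 = -½*(-4770) = 2385)
p(o) = 4 - o
z = 4210 (z = (28051 - 26226) + 2385 = 1825 + 2385 = 4210)
z/((p(D(8))*d)) = 4210/(((4 - 1*8)*3)) = 4210/(((4 - 8)*3)) = 4210/((-4*3)) = 4210/(-12) = 4210*(-1/12) = -2105/6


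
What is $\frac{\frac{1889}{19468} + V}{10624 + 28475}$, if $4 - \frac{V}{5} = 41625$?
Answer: $- \frac{4051386251}{761179332} \approx -5.3225$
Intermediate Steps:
$V = -208105$ ($V = 20 - 208125 = -208105$)
$\frac{\frac{1889}{19468} + V}{10624 + 28475} = \frac{\frac{1889}{19468} - 208105}{10624 + 28475} = \frac{1889 \cdot \frac{1}{19468} - 208105}{39099} = \left(\frac{1889}{19468} - 208105\right) \frac{1}{39099} = \left(- \frac{4051386251}{19468}\right) \frac{1}{39099} = - \frac{4051386251}{761179332}$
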